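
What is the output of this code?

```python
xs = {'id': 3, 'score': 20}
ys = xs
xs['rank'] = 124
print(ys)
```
{'id': 3, 'score': 20, 'rank': 124}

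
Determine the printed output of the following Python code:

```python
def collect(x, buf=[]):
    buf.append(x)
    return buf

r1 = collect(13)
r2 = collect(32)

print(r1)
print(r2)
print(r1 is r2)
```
[13, 32]
[13, 32]
True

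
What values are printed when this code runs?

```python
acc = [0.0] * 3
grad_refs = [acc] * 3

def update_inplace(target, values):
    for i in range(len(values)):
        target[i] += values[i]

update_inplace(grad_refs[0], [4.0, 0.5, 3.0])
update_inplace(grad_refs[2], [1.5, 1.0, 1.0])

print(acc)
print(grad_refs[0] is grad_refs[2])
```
[5.5, 1.5, 4.0]
True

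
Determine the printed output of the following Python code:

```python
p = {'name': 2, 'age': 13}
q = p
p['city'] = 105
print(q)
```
{'name': 2, 'age': 13, 'city': 105}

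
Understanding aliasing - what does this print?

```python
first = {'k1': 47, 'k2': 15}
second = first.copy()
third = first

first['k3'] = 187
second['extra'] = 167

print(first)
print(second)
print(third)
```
{'k1': 47, 'k2': 15, 'k3': 187}
{'k1': 47, 'k2': 15, 'extra': 167}
{'k1': 47, 'k2': 15, 'k3': 187}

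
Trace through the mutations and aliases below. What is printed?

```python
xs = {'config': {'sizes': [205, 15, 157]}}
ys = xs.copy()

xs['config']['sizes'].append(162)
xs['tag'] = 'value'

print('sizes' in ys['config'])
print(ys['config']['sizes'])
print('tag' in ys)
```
True
[205, 15, 157, 162]
False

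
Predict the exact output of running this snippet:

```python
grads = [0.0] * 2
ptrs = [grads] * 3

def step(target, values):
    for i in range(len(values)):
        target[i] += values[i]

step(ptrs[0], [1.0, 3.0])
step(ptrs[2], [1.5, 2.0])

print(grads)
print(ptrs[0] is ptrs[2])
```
[2.5, 5.0]
True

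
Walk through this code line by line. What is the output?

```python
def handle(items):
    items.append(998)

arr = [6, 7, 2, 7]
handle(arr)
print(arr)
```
[6, 7, 2, 7, 998]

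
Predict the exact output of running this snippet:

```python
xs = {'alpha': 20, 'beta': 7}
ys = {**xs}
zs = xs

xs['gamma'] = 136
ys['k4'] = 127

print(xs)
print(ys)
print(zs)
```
{'alpha': 20, 'beta': 7, 'gamma': 136}
{'alpha': 20, 'beta': 7, 'k4': 127}
{'alpha': 20, 'beta': 7, 'gamma': 136}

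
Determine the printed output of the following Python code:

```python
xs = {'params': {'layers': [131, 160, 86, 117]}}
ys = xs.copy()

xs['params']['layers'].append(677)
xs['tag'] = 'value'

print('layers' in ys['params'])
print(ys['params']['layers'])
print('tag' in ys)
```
True
[131, 160, 86, 117, 677]
False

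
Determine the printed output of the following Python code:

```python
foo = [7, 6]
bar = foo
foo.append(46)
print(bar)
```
[7, 6, 46]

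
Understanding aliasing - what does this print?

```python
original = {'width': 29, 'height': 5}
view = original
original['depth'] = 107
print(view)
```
{'width': 29, 'height': 5, 'depth': 107}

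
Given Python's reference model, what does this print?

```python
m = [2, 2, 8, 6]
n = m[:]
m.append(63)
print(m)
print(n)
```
[2, 2, 8, 6, 63]
[2, 2, 8, 6]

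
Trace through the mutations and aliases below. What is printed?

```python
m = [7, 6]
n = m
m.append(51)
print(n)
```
[7, 6, 51]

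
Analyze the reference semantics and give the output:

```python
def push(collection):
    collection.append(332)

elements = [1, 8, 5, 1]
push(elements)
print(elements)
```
[1, 8, 5, 1, 332]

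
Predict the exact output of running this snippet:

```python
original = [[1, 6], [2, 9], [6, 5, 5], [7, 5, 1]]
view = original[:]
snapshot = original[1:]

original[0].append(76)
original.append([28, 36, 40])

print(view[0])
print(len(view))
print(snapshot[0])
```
[1, 6, 76]
4
[2, 9]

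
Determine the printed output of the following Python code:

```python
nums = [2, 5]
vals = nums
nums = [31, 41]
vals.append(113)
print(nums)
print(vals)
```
[31, 41]
[2, 5, 113]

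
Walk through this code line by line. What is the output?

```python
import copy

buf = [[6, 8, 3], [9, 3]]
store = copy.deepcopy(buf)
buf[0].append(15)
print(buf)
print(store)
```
[[6, 8, 3, 15], [9, 3]]
[[6, 8, 3], [9, 3]]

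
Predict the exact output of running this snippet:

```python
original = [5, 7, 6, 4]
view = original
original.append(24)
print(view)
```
[5, 7, 6, 4, 24]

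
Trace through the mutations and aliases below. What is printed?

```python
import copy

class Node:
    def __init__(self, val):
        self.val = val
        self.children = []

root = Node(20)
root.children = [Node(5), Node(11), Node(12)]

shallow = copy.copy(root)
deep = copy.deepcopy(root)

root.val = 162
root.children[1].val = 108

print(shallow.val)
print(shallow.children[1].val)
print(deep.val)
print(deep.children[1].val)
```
20
108
20
11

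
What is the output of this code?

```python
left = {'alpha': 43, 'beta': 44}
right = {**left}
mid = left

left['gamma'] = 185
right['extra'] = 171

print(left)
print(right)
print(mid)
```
{'alpha': 43, 'beta': 44, 'gamma': 185}
{'alpha': 43, 'beta': 44, 'extra': 171}
{'alpha': 43, 'beta': 44, 'gamma': 185}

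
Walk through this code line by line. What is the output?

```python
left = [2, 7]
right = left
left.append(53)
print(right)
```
[2, 7, 53]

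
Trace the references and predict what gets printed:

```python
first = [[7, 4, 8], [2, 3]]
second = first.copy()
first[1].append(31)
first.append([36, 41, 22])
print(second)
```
[[7, 4, 8], [2, 3, 31]]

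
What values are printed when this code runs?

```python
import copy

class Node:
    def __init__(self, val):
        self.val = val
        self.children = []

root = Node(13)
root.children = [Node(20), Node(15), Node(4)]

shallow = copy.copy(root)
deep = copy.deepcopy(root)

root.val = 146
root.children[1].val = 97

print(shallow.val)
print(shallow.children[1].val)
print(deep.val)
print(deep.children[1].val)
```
13
97
13
15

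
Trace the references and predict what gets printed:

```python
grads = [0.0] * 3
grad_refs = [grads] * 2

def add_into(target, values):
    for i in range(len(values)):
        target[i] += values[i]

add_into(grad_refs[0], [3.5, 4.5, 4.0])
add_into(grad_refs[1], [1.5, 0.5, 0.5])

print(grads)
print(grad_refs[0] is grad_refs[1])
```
[5.0, 5.0, 4.5]
True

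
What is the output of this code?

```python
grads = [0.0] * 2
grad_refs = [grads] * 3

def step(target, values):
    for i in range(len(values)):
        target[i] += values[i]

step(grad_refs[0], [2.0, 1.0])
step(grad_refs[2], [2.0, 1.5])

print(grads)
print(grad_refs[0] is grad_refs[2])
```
[4.0, 2.5]
True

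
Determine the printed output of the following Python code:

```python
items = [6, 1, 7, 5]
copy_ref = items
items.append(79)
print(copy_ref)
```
[6, 1, 7, 5, 79]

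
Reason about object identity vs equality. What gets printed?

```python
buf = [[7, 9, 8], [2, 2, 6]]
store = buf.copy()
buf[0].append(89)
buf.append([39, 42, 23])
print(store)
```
[[7, 9, 8, 89], [2, 2, 6]]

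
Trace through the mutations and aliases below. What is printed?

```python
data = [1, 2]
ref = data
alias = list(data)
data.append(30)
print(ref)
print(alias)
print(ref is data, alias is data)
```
[1, 2, 30]
[1, 2]
True False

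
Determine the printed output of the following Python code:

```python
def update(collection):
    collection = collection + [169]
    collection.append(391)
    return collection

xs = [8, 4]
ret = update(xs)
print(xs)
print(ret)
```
[8, 4]
[8, 4, 169, 391]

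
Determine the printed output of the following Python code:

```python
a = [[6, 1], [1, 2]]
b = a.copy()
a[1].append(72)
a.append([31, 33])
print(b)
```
[[6, 1], [1, 2, 72]]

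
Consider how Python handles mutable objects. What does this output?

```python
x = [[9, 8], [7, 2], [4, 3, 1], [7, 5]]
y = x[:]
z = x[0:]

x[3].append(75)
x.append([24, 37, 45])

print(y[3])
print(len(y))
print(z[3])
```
[7, 5, 75]
4
[7, 5, 75]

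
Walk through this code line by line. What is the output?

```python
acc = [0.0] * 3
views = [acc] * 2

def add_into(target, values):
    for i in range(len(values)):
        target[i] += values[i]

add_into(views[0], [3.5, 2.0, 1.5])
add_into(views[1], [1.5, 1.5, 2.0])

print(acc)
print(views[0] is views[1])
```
[5.0, 3.5, 3.5]
True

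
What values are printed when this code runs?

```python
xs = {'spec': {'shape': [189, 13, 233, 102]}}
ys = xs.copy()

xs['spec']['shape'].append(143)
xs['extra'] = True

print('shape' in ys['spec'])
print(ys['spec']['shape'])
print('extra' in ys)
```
True
[189, 13, 233, 102, 143]
False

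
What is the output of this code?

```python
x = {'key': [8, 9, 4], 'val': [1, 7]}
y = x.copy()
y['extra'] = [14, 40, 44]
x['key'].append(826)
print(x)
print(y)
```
{'key': [8, 9, 4, 826], 'val': [1, 7]}
{'key': [8, 9, 4, 826], 'val': [1, 7], 'extra': [14, 40, 44]}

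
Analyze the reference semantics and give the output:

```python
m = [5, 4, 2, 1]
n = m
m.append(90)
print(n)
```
[5, 4, 2, 1, 90]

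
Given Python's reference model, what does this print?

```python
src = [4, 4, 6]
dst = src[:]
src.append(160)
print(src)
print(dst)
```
[4, 4, 6, 160]
[4, 4, 6]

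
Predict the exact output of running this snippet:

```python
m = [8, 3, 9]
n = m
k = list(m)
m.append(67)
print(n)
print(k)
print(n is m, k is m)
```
[8, 3, 9, 67]
[8, 3, 9]
True False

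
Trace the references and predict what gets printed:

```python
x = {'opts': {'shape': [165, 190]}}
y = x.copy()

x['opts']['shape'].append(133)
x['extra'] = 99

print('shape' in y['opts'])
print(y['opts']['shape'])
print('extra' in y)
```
True
[165, 190, 133]
False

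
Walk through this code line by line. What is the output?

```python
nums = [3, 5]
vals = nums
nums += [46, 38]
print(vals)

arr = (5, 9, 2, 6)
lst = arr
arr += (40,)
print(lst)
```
[3, 5, 46, 38]
(5, 9, 2, 6)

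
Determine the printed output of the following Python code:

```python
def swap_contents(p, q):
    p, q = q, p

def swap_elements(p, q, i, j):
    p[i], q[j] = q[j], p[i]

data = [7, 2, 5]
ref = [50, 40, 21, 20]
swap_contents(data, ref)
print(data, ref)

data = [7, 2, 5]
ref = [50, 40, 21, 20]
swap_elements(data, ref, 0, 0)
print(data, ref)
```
[7, 2, 5] [50, 40, 21, 20]
[50, 2, 5] [7, 40, 21, 20]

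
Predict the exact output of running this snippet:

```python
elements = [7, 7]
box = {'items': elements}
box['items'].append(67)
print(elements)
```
[7, 7, 67]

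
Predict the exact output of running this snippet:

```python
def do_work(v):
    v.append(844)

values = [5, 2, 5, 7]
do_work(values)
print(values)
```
[5, 2, 5, 7, 844]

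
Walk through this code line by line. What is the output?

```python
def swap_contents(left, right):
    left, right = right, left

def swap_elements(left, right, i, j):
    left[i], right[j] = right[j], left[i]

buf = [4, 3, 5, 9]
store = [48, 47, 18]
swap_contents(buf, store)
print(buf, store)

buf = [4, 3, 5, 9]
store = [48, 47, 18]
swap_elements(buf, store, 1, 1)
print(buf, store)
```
[4, 3, 5, 9] [48, 47, 18]
[4, 47, 5, 9] [48, 3, 18]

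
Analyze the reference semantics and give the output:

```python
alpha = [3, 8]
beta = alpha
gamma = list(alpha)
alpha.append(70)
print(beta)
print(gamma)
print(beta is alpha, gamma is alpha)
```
[3, 8, 70]
[3, 8]
True False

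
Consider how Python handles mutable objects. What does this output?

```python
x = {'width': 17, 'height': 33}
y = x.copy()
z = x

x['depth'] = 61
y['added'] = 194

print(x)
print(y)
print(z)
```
{'width': 17, 'height': 33, 'depth': 61}
{'width': 17, 'height': 33, 'added': 194}
{'width': 17, 'height': 33, 'depth': 61}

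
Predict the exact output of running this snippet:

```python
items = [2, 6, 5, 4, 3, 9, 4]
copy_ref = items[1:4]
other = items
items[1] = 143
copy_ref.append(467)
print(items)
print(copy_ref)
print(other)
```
[2, 143, 5, 4, 3, 9, 4]
[6, 5, 4, 467]
[2, 143, 5, 4, 3, 9, 4]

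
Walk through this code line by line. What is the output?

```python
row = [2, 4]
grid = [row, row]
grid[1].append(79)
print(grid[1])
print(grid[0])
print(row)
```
[2, 4, 79]
[2, 4, 79]
[2, 4, 79]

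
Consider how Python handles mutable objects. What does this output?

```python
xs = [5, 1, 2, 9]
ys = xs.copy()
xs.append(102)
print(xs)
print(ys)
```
[5, 1, 2, 9, 102]
[5, 1, 2, 9]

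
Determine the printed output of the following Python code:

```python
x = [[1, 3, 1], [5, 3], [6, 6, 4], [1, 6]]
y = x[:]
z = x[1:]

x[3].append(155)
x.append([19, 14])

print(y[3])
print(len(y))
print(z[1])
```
[1, 6, 155]
4
[6, 6, 4]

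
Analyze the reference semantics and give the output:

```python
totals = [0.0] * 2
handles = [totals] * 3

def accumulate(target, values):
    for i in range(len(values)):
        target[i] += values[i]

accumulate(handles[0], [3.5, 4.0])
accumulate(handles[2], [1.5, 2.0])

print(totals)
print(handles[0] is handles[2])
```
[5.0, 6.0]
True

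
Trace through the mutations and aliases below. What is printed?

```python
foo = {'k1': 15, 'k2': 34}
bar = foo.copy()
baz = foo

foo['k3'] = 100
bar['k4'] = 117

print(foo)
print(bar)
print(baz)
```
{'k1': 15, 'k2': 34, 'k3': 100}
{'k1': 15, 'k2': 34, 'k4': 117}
{'k1': 15, 'k2': 34, 'k3': 100}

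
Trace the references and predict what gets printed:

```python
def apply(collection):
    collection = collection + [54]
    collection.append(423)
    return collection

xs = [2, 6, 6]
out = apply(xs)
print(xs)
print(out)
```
[2, 6, 6]
[2, 6, 6, 54, 423]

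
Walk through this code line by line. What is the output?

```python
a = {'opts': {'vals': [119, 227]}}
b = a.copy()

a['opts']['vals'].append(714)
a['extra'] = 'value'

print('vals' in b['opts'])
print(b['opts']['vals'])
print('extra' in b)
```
True
[119, 227, 714]
False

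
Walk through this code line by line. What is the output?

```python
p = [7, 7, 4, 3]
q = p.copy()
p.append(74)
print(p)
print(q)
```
[7, 7, 4, 3, 74]
[7, 7, 4, 3]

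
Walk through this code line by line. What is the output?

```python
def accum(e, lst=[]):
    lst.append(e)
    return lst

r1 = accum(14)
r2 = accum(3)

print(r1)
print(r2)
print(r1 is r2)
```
[14, 3]
[14, 3]
True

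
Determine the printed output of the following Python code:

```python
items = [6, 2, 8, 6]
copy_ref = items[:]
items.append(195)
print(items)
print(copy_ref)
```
[6, 2, 8, 6, 195]
[6, 2, 8, 6]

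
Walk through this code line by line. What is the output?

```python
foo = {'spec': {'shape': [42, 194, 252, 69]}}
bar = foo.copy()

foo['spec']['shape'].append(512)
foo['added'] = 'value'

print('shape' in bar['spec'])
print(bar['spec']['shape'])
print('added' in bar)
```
True
[42, 194, 252, 69, 512]
False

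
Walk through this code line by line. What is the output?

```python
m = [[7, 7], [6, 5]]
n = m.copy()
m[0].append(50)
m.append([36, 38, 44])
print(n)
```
[[7, 7, 50], [6, 5]]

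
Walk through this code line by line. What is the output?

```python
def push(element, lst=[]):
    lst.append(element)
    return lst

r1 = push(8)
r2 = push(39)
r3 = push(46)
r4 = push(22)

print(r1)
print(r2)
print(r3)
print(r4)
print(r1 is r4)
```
[8, 39, 46, 22]
[8, 39, 46, 22]
[8, 39, 46, 22]
[8, 39, 46, 22]
True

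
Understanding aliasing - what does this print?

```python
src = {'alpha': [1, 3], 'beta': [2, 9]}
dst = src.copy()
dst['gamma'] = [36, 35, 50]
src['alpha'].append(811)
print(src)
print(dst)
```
{'alpha': [1, 3, 811], 'beta': [2, 9]}
{'alpha': [1, 3, 811], 'beta': [2, 9], 'gamma': [36, 35, 50]}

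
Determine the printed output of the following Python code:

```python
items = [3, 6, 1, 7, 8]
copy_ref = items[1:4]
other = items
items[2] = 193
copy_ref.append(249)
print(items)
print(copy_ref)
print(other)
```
[3, 6, 193, 7, 8]
[6, 1, 7, 249]
[3, 6, 193, 7, 8]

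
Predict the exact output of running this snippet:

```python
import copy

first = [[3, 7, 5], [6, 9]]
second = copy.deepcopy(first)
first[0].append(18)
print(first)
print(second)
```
[[3, 7, 5, 18], [6, 9]]
[[3, 7, 5], [6, 9]]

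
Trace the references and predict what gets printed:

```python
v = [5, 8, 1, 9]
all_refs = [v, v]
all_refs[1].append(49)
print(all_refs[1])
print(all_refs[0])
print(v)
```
[5, 8, 1, 9, 49]
[5, 8, 1, 9, 49]
[5, 8, 1, 9, 49]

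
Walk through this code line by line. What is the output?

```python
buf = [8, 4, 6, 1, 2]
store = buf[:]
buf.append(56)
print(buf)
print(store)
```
[8, 4, 6, 1, 2, 56]
[8, 4, 6, 1, 2]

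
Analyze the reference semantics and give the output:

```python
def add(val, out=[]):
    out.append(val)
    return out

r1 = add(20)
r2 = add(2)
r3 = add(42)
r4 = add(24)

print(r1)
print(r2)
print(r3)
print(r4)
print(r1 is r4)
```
[20, 2, 42, 24]
[20, 2, 42, 24]
[20, 2, 42, 24]
[20, 2, 42, 24]
True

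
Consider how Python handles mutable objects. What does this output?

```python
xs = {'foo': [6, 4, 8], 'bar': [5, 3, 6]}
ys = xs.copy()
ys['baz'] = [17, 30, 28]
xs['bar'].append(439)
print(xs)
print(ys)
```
{'foo': [6, 4, 8], 'bar': [5, 3, 6, 439]}
{'foo': [6, 4, 8], 'bar': [5, 3, 6, 439], 'baz': [17, 30, 28]}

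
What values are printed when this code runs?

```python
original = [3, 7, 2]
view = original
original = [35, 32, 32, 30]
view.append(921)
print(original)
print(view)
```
[35, 32, 32, 30]
[3, 7, 2, 921]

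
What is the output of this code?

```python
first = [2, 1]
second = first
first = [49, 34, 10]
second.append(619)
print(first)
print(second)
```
[49, 34, 10]
[2, 1, 619]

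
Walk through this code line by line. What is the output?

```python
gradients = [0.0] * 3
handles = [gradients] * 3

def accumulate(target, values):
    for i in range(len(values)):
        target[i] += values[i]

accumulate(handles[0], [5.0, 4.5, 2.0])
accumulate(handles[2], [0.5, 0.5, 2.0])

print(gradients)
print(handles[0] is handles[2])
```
[5.5, 5.0, 4.0]
True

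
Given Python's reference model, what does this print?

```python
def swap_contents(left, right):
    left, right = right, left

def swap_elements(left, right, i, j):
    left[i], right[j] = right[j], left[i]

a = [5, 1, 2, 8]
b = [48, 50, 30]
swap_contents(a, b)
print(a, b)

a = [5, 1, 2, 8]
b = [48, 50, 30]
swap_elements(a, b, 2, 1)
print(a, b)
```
[5, 1, 2, 8] [48, 50, 30]
[5, 1, 50, 8] [48, 2, 30]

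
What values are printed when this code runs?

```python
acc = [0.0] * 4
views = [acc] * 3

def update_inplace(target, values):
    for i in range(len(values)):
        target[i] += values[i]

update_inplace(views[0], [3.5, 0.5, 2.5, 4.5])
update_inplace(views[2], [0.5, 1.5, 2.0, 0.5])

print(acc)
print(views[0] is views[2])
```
[4.0, 2.0, 4.5, 5.0]
True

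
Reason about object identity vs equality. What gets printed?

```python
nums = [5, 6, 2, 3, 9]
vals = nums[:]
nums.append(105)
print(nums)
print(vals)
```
[5, 6, 2, 3, 9, 105]
[5, 6, 2, 3, 9]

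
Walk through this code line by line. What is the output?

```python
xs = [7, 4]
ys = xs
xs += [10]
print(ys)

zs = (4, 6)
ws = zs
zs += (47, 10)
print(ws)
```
[7, 4, 10]
(4, 6)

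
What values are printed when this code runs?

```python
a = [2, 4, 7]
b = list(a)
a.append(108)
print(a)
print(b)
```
[2, 4, 7, 108]
[2, 4, 7]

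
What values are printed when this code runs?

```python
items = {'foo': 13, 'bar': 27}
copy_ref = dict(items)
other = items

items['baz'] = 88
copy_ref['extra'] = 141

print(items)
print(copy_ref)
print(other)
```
{'foo': 13, 'bar': 27, 'baz': 88}
{'foo': 13, 'bar': 27, 'extra': 141}
{'foo': 13, 'bar': 27, 'baz': 88}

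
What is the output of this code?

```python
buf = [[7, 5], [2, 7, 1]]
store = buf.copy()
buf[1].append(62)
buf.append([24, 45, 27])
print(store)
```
[[7, 5], [2, 7, 1, 62]]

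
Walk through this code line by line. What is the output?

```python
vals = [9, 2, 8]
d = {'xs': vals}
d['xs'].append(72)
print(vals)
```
[9, 2, 8, 72]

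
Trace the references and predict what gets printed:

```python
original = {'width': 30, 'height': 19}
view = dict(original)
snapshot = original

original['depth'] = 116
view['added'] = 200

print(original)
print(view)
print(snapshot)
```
{'width': 30, 'height': 19, 'depth': 116}
{'width': 30, 'height': 19, 'added': 200}
{'width': 30, 'height': 19, 'depth': 116}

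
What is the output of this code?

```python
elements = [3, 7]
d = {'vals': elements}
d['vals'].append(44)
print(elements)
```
[3, 7, 44]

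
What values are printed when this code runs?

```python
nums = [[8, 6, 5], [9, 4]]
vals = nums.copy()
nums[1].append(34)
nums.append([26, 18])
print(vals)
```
[[8, 6, 5], [9, 4, 34]]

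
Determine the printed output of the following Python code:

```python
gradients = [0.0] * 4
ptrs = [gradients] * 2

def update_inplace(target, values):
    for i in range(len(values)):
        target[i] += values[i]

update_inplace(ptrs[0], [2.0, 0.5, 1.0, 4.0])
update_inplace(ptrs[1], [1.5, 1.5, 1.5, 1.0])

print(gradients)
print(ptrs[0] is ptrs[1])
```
[3.5, 2.0, 2.5, 5.0]
True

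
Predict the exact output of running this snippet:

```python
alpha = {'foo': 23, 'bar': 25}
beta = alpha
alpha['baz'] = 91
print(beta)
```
{'foo': 23, 'bar': 25, 'baz': 91}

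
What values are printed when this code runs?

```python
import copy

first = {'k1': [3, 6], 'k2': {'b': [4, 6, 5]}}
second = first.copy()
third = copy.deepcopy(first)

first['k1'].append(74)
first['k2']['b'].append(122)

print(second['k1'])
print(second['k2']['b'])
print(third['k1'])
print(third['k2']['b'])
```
[3, 6, 74]
[4, 6, 5, 122]
[3, 6]
[4, 6, 5]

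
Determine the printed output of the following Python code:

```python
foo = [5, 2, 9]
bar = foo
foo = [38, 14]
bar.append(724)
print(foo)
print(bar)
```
[38, 14]
[5, 2, 9, 724]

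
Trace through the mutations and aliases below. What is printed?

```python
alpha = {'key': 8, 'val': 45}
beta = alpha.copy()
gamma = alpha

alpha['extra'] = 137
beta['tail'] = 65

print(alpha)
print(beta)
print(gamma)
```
{'key': 8, 'val': 45, 'extra': 137}
{'key': 8, 'val': 45, 'tail': 65}
{'key': 8, 'val': 45, 'extra': 137}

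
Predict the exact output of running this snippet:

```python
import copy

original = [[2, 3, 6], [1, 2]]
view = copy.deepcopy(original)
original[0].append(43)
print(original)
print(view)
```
[[2, 3, 6, 43], [1, 2]]
[[2, 3, 6], [1, 2]]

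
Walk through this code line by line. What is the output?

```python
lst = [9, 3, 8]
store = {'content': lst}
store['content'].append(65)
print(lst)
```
[9, 3, 8, 65]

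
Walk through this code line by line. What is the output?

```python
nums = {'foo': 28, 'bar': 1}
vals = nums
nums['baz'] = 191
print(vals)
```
{'foo': 28, 'bar': 1, 'baz': 191}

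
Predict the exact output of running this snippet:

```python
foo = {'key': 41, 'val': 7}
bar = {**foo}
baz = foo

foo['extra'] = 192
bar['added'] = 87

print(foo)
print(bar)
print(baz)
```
{'key': 41, 'val': 7, 'extra': 192}
{'key': 41, 'val': 7, 'added': 87}
{'key': 41, 'val': 7, 'extra': 192}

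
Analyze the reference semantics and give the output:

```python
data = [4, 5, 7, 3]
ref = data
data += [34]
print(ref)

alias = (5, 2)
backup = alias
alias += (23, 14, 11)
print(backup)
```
[4, 5, 7, 3, 34]
(5, 2)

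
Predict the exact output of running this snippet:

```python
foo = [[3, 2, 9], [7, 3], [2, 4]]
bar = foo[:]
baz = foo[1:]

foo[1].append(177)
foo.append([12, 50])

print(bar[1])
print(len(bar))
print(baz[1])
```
[7, 3, 177]
3
[2, 4]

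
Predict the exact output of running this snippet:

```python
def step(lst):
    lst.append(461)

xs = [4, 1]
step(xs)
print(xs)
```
[4, 1, 461]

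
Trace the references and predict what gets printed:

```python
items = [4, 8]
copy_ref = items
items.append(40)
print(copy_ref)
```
[4, 8, 40]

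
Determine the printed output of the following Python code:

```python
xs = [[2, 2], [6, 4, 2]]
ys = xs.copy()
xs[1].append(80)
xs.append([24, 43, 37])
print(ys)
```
[[2, 2], [6, 4, 2, 80]]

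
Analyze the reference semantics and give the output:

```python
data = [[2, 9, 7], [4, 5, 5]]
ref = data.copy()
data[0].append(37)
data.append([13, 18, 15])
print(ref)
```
[[2, 9, 7, 37], [4, 5, 5]]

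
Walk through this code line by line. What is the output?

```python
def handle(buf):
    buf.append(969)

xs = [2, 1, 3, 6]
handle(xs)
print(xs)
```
[2, 1, 3, 6, 969]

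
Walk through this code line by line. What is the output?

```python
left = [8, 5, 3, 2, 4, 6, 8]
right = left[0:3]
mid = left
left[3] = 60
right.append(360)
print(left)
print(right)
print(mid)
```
[8, 5, 3, 60, 4, 6, 8]
[8, 5, 3, 360]
[8, 5, 3, 60, 4, 6, 8]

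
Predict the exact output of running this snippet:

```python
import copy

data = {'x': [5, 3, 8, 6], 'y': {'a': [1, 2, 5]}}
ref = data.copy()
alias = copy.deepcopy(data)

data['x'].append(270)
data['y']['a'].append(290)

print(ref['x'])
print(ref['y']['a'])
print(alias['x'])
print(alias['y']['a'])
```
[5, 3, 8, 6, 270]
[1, 2, 5, 290]
[5, 3, 8, 6]
[1, 2, 5]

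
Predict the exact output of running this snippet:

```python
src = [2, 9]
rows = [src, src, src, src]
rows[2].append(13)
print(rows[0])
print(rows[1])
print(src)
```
[2, 9, 13]
[2, 9, 13]
[2, 9, 13]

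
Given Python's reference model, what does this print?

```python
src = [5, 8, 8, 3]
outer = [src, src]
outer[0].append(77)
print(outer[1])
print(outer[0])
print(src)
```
[5, 8, 8, 3, 77]
[5, 8, 8, 3, 77]
[5, 8, 8, 3, 77]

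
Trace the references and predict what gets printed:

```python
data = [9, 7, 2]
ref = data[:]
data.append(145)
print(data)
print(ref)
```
[9, 7, 2, 145]
[9, 7, 2]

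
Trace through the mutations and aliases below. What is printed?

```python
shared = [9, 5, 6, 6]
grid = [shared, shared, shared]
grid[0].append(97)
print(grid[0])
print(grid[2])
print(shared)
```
[9, 5, 6, 6, 97]
[9, 5, 6, 6, 97]
[9, 5, 6, 6, 97]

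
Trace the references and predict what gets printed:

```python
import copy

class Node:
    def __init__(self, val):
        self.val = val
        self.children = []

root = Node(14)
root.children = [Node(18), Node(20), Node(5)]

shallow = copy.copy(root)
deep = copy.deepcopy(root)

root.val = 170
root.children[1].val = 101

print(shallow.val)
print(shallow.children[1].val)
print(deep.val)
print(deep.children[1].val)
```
14
101
14
20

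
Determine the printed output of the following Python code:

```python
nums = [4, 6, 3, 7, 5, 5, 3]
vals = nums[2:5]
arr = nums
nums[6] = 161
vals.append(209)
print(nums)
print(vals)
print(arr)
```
[4, 6, 3, 7, 5, 5, 161]
[3, 7, 5, 209]
[4, 6, 3, 7, 5, 5, 161]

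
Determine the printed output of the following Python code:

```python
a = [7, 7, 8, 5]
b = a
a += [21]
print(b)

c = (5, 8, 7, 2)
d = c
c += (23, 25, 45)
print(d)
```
[7, 7, 8, 5, 21]
(5, 8, 7, 2)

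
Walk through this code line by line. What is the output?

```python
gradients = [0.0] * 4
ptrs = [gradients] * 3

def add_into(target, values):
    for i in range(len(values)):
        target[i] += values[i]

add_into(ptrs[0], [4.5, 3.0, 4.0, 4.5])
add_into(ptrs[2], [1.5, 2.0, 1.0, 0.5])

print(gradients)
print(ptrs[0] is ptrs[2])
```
[6.0, 5.0, 5.0, 5.0]
True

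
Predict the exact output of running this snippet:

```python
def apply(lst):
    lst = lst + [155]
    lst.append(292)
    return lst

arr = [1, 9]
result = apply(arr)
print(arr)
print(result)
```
[1, 9]
[1, 9, 155, 292]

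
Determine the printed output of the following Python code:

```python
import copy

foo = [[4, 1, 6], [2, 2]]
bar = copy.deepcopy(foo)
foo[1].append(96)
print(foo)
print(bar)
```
[[4, 1, 6], [2, 2, 96]]
[[4, 1, 6], [2, 2]]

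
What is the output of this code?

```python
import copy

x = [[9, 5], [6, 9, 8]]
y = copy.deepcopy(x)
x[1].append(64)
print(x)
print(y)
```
[[9, 5], [6, 9, 8, 64]]
[[9, 5], [6, 9, 8]]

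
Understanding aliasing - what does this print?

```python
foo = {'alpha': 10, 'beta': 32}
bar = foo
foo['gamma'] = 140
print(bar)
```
{'alpha': 10, 'beta': 32, 'gamma': 140}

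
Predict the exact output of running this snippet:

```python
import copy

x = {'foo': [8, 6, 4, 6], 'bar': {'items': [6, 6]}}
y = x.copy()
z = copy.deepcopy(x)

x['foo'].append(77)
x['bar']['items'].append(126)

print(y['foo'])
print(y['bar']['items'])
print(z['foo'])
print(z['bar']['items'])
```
[8, 6, 4, 6, 77]
[6, 6, 126]
[8, 6, 4, 6]
[6, 6]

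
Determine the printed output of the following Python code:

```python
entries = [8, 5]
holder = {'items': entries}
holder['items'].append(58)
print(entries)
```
[8, 5, 58]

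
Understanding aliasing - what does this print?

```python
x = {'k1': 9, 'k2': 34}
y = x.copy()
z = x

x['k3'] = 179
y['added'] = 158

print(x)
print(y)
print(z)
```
{'k1': 9, 'k2': 34, 'k3': 179}
{'k1': 9, 'k2': 34, 'added': 158}
{'k1': 9, 'k2': 34, 'k3': 179}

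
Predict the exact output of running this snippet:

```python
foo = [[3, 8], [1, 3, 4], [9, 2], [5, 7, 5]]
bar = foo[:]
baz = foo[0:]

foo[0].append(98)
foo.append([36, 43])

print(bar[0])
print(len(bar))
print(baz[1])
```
[3, 8, 98]
4
[1, 3, 4]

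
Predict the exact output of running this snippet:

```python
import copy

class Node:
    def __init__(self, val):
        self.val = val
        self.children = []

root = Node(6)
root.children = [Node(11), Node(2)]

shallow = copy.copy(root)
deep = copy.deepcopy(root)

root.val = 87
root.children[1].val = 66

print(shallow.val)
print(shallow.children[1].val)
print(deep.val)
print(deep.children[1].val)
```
6
66
6
2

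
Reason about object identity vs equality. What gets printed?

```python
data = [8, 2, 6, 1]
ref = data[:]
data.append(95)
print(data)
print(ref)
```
[8, 2, 6, 1, 95]
[8, 2, 6, 1]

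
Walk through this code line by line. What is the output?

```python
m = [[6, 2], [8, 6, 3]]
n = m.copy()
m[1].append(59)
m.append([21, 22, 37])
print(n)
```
[[6, 2], [8, 6, 3, 59]]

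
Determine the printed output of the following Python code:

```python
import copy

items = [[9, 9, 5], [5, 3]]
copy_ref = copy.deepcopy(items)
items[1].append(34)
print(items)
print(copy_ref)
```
[[9, 9, 5], [5, 3, 34]]
[[9, 9, 5], [5, 3]]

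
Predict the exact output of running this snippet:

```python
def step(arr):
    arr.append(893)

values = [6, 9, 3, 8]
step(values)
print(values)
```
[6, 9, 3, 8, 893]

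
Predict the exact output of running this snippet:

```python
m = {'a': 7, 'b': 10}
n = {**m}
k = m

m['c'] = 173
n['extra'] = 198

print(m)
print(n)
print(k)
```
{'a': 7, 'b': 10, 'c': 173}
{'a': 7, 'b': 10, 'extra': 198}
{'a': 7, 'b': 10, 'c': 173}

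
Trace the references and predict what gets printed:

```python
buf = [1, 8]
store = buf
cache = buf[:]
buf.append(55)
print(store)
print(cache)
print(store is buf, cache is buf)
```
[1, 8, 55]
[1, 8]
True False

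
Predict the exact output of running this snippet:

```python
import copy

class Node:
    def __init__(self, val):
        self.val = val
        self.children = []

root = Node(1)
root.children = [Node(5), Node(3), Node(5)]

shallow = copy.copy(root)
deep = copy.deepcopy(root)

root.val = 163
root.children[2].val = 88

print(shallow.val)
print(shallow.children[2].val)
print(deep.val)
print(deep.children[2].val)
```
1
88
1
5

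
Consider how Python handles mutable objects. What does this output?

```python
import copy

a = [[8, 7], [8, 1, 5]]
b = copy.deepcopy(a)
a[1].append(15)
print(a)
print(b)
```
[[8, 7], [8, 1, 5, 15]]
[[8, 7], [8, 1, 5]]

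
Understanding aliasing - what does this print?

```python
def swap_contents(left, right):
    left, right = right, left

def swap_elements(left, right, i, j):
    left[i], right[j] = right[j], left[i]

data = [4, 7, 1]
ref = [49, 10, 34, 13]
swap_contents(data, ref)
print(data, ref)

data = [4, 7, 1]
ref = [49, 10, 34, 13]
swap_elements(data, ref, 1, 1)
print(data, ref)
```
[4, 7, 1] [49, 10, 34, 13]
[4, 10, 1] [49, 7, 34, 13]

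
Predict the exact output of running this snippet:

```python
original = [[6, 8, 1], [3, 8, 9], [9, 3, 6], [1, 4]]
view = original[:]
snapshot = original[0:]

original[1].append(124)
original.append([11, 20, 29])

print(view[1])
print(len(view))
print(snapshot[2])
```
[3, 8, 9, 124]
4
[9, 3, 6]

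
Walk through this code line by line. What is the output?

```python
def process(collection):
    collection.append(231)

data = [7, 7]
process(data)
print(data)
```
[7, 7, 231]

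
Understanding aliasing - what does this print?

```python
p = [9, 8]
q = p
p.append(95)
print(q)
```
[9, 8, 95]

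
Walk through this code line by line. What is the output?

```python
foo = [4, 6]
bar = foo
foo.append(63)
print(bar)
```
[4, 6, 63]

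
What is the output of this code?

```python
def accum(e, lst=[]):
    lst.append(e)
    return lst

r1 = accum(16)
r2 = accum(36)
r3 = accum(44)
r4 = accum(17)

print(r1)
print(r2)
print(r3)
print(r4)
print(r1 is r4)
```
[16, 36, 44, 17]
[16, 36, 44, 17]
[16, 36, 44, 17]
[16, 36, 44, 17]
True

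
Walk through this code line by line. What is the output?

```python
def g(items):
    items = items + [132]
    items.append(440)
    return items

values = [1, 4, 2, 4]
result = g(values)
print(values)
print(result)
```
[1, 4, 2, 4]
[1, 4, 2, 4, 132, 440]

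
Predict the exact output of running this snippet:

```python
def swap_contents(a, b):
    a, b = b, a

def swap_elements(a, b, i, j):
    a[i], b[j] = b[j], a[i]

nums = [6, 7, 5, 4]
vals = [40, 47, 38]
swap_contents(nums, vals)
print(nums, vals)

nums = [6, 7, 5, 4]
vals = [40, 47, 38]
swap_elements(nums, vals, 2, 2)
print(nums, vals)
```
[6, 7, 5, 4] [40, 47, 38]
[6, 7, 38, 4] [40, 47, 5]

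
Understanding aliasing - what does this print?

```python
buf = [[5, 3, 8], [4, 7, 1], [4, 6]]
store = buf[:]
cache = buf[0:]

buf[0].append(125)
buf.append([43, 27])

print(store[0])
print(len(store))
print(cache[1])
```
[5, 3, 8, 125]
3
[4, 7, 1]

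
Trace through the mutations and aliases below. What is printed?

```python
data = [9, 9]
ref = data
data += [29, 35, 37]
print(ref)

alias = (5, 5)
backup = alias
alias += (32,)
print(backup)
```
[9, 9, 29, 35, 37]
(5, 5)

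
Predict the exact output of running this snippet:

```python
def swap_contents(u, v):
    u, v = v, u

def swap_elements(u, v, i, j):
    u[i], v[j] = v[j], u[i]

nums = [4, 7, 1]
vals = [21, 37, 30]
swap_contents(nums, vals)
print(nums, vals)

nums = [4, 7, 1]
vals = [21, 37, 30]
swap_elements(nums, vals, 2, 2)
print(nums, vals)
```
[4, 7, 1] [21, 37, 30]
[4, 7, 30] [21, 37, 1]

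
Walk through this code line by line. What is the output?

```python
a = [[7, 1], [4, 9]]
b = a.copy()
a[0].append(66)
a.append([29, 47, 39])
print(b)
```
[[7, 1, 66], [4, 9]]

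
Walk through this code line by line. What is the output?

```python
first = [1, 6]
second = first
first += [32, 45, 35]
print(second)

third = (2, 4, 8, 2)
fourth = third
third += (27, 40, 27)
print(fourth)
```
[1, 6, 32, 45, 35]
(2, 4, 8, 2)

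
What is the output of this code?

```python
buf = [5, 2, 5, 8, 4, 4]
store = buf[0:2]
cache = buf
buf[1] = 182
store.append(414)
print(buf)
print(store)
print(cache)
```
[5, 182, 5, 8, 4, 4]
[5, 2, 414]
[5, 182, 5, 8, 4, 4]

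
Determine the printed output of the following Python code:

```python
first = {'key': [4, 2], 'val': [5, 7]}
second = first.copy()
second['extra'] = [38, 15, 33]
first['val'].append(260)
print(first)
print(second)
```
{'key': [4, 2], 'val': [5, 7, 260]}
{'key': [4, 2], 'val': [5, 7, 260], 'extra': [38, 15, 33]}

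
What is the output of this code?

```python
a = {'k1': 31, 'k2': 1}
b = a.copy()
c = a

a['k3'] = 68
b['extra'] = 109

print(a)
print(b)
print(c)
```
{'k1': 31, 'k2': 1, 'k3': 68}
{'k1': 31, 'k2': 1, 'extra': 109}
{'k1': 31, 'k2': 1, 'k3': 68}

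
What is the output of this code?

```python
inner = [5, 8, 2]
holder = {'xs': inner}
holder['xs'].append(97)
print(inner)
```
[5, 8, 2, 97]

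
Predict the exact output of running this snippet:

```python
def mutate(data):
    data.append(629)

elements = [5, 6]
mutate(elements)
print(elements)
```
[5, 6, 629]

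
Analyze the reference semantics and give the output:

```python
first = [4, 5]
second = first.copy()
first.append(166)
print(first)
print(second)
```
[4, 5, 166]
[4, 5]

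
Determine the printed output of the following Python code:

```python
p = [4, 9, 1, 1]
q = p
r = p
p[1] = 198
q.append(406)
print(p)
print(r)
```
[4, 198, 1, 1, 406]
[4, 198, 1, 1, 406]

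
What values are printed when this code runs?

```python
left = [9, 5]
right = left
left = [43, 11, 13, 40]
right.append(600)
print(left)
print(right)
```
[43, 11, 13, 40]
[9, 5, 600]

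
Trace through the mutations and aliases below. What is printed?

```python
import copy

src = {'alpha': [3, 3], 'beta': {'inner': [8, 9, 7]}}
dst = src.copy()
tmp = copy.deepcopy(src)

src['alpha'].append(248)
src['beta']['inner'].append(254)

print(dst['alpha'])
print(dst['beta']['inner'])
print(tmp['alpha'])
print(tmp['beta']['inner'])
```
[3, 3, 248]
[8, 9, 7, 254]
[3, 3]
[8, 9, 7]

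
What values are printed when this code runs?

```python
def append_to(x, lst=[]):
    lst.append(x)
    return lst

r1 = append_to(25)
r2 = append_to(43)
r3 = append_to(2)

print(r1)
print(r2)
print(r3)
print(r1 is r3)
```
[25, 43, 2]
[25, 43, 2]
[25, 43, 2]
True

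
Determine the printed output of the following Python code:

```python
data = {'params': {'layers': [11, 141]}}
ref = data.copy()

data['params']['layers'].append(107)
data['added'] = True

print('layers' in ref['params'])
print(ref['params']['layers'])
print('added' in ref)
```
True
[11, 141, 107]
False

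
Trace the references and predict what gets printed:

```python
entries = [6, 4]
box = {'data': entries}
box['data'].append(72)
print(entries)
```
[6, 4, 72]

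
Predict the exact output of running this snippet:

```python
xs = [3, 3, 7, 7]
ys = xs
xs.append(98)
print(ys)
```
[3, 3, 7, 7, 98]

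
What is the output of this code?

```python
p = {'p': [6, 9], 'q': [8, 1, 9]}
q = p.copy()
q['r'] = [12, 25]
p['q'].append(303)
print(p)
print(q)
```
{'p': [6, 9], 'q': [8, 1, 9, 303]}
{'p': [6, 9], 'q': [8, 1, 9, 303], 'r': [12, 25]}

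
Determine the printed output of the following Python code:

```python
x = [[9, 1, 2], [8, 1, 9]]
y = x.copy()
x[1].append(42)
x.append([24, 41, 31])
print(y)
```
[[9, 1, 2], [8, 1, 9, 42]]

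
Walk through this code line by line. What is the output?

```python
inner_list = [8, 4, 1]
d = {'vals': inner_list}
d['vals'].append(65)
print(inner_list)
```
[8, 4, 1, 65]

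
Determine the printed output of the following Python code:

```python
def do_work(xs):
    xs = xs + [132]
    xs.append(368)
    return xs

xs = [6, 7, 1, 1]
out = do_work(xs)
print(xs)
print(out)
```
[6, 7, 1, 1]
[6, 7, 1, 1, 132, 368]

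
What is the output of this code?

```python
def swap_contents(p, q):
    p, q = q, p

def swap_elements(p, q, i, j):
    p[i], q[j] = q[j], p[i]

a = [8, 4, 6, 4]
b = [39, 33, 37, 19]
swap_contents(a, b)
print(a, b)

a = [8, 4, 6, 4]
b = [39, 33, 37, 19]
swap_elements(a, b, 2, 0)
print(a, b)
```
[8, 4, 6, 4] [39, 33, 37, 19]
[8, 4, 39, 4] [6, 33, 37, 19]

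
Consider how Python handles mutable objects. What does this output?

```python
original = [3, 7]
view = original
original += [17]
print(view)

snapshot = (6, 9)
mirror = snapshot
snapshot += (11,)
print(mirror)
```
[3, 7, 17]
(6, 9)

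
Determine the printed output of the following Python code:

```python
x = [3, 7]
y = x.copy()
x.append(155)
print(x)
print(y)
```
[3, 7, 155]
[3, 7]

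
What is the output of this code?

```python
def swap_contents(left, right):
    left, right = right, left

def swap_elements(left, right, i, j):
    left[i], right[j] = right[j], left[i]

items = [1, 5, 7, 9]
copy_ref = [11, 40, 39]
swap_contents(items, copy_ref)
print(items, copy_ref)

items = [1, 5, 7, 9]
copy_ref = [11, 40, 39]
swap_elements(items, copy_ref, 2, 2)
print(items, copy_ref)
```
[1, 5, 7, 9] [11, 40, 39]
[1, 5, 39, 9] [11, 40, 7]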